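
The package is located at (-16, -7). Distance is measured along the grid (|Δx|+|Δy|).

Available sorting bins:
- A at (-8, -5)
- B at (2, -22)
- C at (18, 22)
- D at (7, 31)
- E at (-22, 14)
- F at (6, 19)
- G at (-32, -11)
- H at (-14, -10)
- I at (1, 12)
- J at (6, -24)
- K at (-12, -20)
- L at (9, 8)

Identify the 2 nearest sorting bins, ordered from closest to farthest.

H, A

Distances from (-16, -7):
A: |8| + |2| = 8 + 2 = 10
B: |18| + |-15| = 18 + 15 = 33
C: |34| + |29| = 34 + 29 = 63
D: |23| + |38| = 23 + 38 = 61
E: |-6| + |21| = 6 + 21 = 27
F: |22| + |26| = 22 + 26 = 48
G: |-16| + |-4| = 16 + 4 = 20
H: |2| + |-3| = 2 + 3 = 5
I: |17| + |19| = 17 + 19 = 36
J: |22| + |-17| = 22 + 17 = 39
K: |4| + |-13| = 4 + 13 = 17
L: |25| + |15| = 25 + 15 = 40
Sorted: H (5) < A (10) < K (17) < G (20) < …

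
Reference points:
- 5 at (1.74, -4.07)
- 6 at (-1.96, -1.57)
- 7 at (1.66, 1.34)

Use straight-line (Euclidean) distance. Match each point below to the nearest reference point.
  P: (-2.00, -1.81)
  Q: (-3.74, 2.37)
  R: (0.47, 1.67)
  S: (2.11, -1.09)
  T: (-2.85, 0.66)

P→6; Q→6; R→7; S→7; T→6

P at (-2.00, -1.81):
  5: √((3.74)² + (-2.26)²) = √(13.9876 + 5.1076) = 4.37
  6: √((0.04)² + (0.24)²) = √(0.0016 + 0.0576) = 0.24
  7: √((3.66)² + (3.15)²) = √(13.3956 + 9.9225) = 4.83
  → nearest: 6 (0.24)
Q at (-3.74, 2.37):
  5: √((5.48)² + (-6.44)²) = √(30.0304 + 41.4736) = 8.46
  6: √((1.78)² + (-3.94)²) = √(3.1684 + 15.5236) = 4.32
  7: √((5.40)² + (-1.03)²) = √(29.1600 + 1.0609) = 5.50
  → nearest: 6 (4.32)
R at (0.47, 1.67):
  5: √((1.27)² + (-5.74)²) = √(1.6129 + 32.9476) = 5.88
  6: √((-2.43)² + (-3.24)²) = √(5.9049 + 10.4976) = 4.05
  7: √((1.19)² + (-0.33)²) = √(1.4161 + 0.1089) = 1.23
  → nearest: 7 (1.23)
S at (2.11, -1.09):
  5: √((-0.37)² + (-2.98)²) = √(0.1369 + 8.8804) = 3.00
  6: √((-4.07)² + (-0.48)²) = √(16.5649 + 0.2304) = 4.10
  7: √((-0.45)² + (2.43)²) = √(0.2025 + 5.9049) = 2.47
  → nearest: 7 (2.47)
T at (-2.85, 0.66):
  5: √((4.59)² + (-4.73)²) = √(21.0681 + 22.3729) = 6.59
  6: √((0.89)² + (-2.23)²) = √(0.7921 + 4.9729) = 2.40
  7: √((4.51)² + (0.68)²) = √(20.3401 + 0.4624) = 4.56
  → nearest: 6 (2.40)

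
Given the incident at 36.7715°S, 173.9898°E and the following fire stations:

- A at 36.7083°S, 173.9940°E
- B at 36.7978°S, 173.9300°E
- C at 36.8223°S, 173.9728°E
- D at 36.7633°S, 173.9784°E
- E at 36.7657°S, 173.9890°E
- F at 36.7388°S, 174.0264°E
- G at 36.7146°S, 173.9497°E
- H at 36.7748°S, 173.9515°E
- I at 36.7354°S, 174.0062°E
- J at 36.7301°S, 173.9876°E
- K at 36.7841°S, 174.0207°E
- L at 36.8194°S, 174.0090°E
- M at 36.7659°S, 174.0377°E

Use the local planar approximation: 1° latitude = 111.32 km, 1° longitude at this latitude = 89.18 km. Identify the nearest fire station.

E

Distances from 36.7715°S, 173.9898°E:
A: 7.0454 km
B: 6.0838 km
C: 5.8547 km
D: 1.3663 km
E: 0.6496 km
F: 4.8892 km
G: 7.2739 km
H: 3.4353 km
I: 4.2765 km
J: 4.6128 km
K: 3.0921 km
L: 5.6004 km
M: 4.3170 km
Minimum: E at 0.6496 km.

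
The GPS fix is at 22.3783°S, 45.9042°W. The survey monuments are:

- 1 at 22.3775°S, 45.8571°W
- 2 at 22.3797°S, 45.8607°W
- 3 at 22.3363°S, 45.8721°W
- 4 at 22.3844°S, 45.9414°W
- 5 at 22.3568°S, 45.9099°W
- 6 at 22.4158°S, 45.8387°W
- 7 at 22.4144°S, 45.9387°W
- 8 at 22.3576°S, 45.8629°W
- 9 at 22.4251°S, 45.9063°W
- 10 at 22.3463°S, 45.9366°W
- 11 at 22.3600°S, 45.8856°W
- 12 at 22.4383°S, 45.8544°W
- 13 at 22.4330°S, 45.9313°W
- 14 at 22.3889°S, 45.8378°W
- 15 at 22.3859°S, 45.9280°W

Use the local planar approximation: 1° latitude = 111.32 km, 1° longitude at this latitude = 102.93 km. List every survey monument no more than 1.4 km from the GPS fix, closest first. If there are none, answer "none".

Distances from 22.3783°S, 45.9042°W:
1: √((0.0008·111.32)² + (0.0471·102.93)²) = √(0.007931 + 23.503133) = 4.8488 km
2: √((-0.0014·111.32)² + (0.0435·102.93)²) = √(0.024289 + 20.047603) = 4.4802 km
3: √((0.0420·111.32)² + (0.0321·102.93)²) = √(21.859739 + 10.916766) = 5.7251 km
4: √((-0.0061·111.32)² + (-0.0372·102.93)²) = √(0.461112 + 14.661210) = 3.8887 km
5: √((0.0215·111.32)² + (-0.0057·102.93)²) = √(5.728268 + 0.344218) = 2.4642 km
6: √((-0.0375·111.32)² + (0.0655·102.93)²) = √(17.426450 + 45.453418) = 7.9297 km
7: √((-0.0361·111.32)² + (-0.0345·102.93)²) = √(16.149564 + 12.610205) = 5.3628 km
8: √((0.0207·111.32)² + (0.0413·102.93)²) = √(5.309909 + 18.071078) = 4.8354 km
9: √((-0.0468·111.32)² + (-0.0021·102.93)²) = √(27.141766 + 0.046722) = 5.2143 km
10: √((0.0320·111.32)² + (-0.0324·102.93)²) = √(12.689554 + 11.121771) = 4.8797 km
11: √((0.0183·111.32)² + (0.0186·102.93)²) = √(4.150005 + 3.665303) = 2.7956 km
12: √((-0.0600·111.32)² + (0.0498·102.93)²) = √(44.611713 + 26.274994) = 8.4194 km
13: √((-0.0547·111.32)² + (-0.0271·102.93)²) = √(37.078405 + 7.780769) = 6.6977 km
14: √((-0.0106·111.32)² + (0.0664·102.93)²) = √(1.392381 + 46.711101) = 6.9357 km
15: √((-0.0076·111.32)² + (-0.0238·102.93)²) = √(0.715770 + 6.001197) = 2.5917 km
Threshold 1.4 km: none within range.

none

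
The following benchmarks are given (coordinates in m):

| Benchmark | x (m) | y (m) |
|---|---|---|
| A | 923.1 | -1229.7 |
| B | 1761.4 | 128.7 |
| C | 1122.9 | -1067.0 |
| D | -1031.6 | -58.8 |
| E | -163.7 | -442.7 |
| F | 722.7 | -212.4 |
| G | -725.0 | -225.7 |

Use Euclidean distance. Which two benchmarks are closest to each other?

Pairwise distances:
A–B: 1596.2 m
A–C: 257.7 m
A–D: 2278.6 m
A–E: 1341.8 m
A–F: 1036.9 m
A–G: 1929.8 m
B–C: 1355.5 m
B–D: 2799.3 m
B–E: 2008.1 m
B–F: 1093.3 m
B–G: 2511.5 m
C–D: 2378.7 m
C–E: 1430.1 m
C–F: 943.7 m
C–G: 2030.4 m
D–E: 949.0 m
D–F: 1761.0 m
D–G: 349.1 m
E–F: 915.8 m
E–G: 601.8 m
F–G: 1447.8 m
Closest pair: A–C at 257.7 m.

A and C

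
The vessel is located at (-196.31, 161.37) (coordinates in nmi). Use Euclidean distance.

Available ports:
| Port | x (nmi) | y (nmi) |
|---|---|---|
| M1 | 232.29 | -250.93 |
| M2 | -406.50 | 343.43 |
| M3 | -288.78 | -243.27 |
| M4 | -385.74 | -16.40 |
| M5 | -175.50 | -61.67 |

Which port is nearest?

M5

Distances from (-196.31, 161.37):
M1: √((428.60)² + (-412.30)²) = √(183697.9600 + 169991.2900) = 594.72 nmi
M2: √((-210.19)² + (182.06)²) = √(44179.8361 + 33145.8436) = 278.07 nmi
M3: √((-92.47)² + (-404.64)²) = √(8550.7009 + 163733.5296) = 415.07 nmi
M4: √((-189.43)² + (-177.77)²) = √(35883.7249 + 31602.1729) = 259.78 nmi
M5: √((20.81)² + (-223.04)²) = √(433.0561 + 49746.8416) = 224.01 nmi
Minimum: M5 at 224.01 nmi.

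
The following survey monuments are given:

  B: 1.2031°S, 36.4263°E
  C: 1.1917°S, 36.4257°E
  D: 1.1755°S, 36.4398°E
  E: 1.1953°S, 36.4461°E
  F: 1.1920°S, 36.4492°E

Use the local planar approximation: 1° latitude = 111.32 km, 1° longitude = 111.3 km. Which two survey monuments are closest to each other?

Pairwise distances:
B–C: 1.2708 km
B–D: 3.4202 km
B–E: 2.3686 km
B–F: 2.8325 km
C–D: 2.3906 km
C–E: 2.3056 km
C–F: 2.6158 km
D–E: 2.3130 km
D–F: 2.1138 km
E–F: 0.5040 km
Closest pair: E–F at 0.5040 km.

E and F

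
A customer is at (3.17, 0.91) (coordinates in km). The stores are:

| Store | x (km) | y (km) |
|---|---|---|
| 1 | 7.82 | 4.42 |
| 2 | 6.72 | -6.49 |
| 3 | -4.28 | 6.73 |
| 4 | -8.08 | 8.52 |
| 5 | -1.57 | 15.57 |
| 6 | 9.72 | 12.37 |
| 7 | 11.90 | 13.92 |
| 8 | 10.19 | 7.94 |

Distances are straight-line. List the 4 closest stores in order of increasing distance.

1, 2, 3, 8

Distances from (3.17, 0.91):
1: 5.83 km
2: 8.21 km
3: 9.45 km
4: 13.58 km
5: 15.41 km
6: 13.20 km
7: 15.67 km
8: 9.93 km
Sorted: 1 (5.83 km) < 2 (8.21 km) < 3 (9.45 km) < 8 (9.93 km) < 6 (13.20 km) < 4 (13.58 km) < …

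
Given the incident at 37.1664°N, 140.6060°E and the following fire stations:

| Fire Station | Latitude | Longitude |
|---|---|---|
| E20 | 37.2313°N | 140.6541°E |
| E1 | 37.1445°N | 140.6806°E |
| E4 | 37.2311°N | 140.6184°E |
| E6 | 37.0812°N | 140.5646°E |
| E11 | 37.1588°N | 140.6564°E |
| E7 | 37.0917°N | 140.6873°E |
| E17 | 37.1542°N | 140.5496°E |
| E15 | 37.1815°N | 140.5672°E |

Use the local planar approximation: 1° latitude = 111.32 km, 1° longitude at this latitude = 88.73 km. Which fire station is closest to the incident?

Distances from 37.1664°N, 140.6060°E:
E20: √((0.0649·111.32)² + (0.0481·88.73)²) = √(52.195828 + 18.215081) = 8.3911 km
E1: √((-0.0219·111.32)² + (0.0746·88.73)²) = √(5.943395 + 43.814576) = 7.0539 km
E4: √((0.0647·111.32)² + (0.0124·88.73)²) = √(51.874623 + 1.210554) = 7.2860 km
E6: √((-0.0852·111.32)² + (-0.0414·88.73)²) = √(89.955057 + 13.494029) = 10.1710 km
E11: √((-0.0076·111.32)² + (0.0504·88.73)²) = √(0.715770 + 19.998712) = 4.5513 km
E7: √((-0.0747·111.32)² + (0.0813·88.73)²) = √(69.149270 + 52.038175) = 11.0085 km
E17: √((-0.0122·111.32)² + (-0.0564·88.73)²) = √(1.844446 + 25.043739) = 5.1854 km
E15: √((0.0151·111.32)² + (-0.0388·88.73)²) = √(2.825532 + 11.852349) = 3.8312 km
Minimum: E15 at 3.8312 km.

E15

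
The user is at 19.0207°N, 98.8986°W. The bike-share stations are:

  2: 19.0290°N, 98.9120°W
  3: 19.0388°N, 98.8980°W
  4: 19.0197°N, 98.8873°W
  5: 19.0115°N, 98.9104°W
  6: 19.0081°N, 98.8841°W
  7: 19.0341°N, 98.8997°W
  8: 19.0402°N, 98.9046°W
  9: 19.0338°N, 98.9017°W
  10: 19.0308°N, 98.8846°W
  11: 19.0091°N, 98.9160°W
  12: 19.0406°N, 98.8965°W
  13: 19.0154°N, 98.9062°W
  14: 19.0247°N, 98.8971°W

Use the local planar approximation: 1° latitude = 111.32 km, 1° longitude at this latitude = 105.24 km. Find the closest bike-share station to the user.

14

Distances from 19.0207°N, 98.8986°W:
2: √((0.0083·111.32)² + (-0.0134·105.24)²) = √(0.853695 + 1.988709) = 1.6859 km
3: √((0.0181·111.32)² + (0.0006·105.24)²) = √(4.059790 + 0.003987) = 2.0159 km
4: √((-0.0010·111.32)² + (0.0113·105.24)²) = √(0.012392 + 1.414225) = 1.1944 km
5: √((-0.0092·111.32)² + (-0.0118·105.24)²) = √(1.048871 + 1.542147) = 1.6097 km
6: √((-0.0126·111.32)² + (0.0145·105.24)²) = √(1.967377 + 2.328615) = 2.0727 km
7: √((0.0134·111.32)² + (-0.0011·105.24)²) = √(2.225133 + 0.013401) = 1.4962 km
8: √((0.0195·111.32)² + (-0.0060·105.24)²) = √(4.712112 + 0.398716) = 2.2607 km
9: √((0.0131·111.32)² + (-0.0031·105.24)²) = √(2.126616 + 0.106435) = 1.4943 km
10: √((0.0101·111.32)² + (0.0140·105.24)²) = √(1.264122 + 2.170790) = 1.8534 km
11: √((-0.0116·111.32)² + (-0.0174·105.24)²) = √(1.667487 + 3.353206) = 2.2407 km
12: √((0.0199·111.32)² + (0.0021·105.24)²) = √(4.907412 + 0.048843) = 2.2263 km
13: √((-0.0053·111.32)² + (-0.0076·105.24)²) = √(0.348095 + 0.639718) = 0.9939 km
14: √((0.0040·111.32)² + (0.0015·105.24)²) = √(0.198274 + 0.024920) = 0.4724 km
Minimum: 14 at 0.4724 km.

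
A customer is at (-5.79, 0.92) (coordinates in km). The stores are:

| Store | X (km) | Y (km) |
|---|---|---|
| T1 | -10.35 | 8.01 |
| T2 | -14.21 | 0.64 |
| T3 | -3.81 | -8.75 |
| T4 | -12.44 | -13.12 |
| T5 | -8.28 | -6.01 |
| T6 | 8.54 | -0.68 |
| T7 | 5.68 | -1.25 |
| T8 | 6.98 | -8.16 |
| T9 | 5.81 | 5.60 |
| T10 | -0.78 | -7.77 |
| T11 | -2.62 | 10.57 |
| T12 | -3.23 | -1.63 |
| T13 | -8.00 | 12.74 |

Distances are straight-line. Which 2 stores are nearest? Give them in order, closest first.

T12, T5

Distances from (-5.79, 0.92):
T1: √((-4.56)² + (7.09)²) = √(20.7936 + 50.2681) = 8.43 km
T2: √((-8.42)² + (-0.28)²) = √(70.8964 + 0.0784) = 8.42 km
T3: √((1.98)² + (-9.67)²) = √(3.9204 + 93.5089) = 9.87 km
T4: √((-6.65)² + (-14.04)²) = √(44.2225 + 197.1216) = 15.54 km
T5: √((-2.49)² + (-6.93)²) = √(6.2001 + 48.0249) = 7.36 km
T6: √((14.33)² + (-1.60)²) = √(205.3489 + 2.5600) = 14.42 km
T7: √((11.47)² + (-2.17)²) = √(131.5609 + 4.7089) = 11.67 km
T8: √((12.77)² + (-9.08)²) = √(163.0729 + 82.4464) = 15.67 km
T9: √((11.60)² + (4.68)²) = √(134.5600 + 21.9024) = 12.51 km
T10: √((5.01)² + (-8.69)²) = √(25.1001 + 75.5161) = 10.03 km
T11: √((3.17)² + (9.65)²) = √(10.0489 + 93.1225) = 10.16 km
T12: √((2.56)² + (-2.55)²) = √(6.5536 + 6.5025) = 3.61 km
T13: √((-2.21)² + (11.82)²) = √(4.8841 + 139.7124) = 12.02 km
Sorted: T12 (3.61 km) < T5 (7.36 km) < T2 (8.42 km) < T1 (8.43 km) < …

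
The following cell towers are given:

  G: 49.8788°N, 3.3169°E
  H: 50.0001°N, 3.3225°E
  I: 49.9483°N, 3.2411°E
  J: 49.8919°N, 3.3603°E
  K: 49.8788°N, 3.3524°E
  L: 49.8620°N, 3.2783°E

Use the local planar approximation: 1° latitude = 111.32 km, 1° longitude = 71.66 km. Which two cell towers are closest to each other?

Pairwise distances:
G–H: 13.5091 km
G–I: 9.4531 km
G–J: 3.4350 km
G–K: 2.5439 km
G–L: 3.3390 km
H–I: 8.2022 km
H–J: 12.3457 km
H–K: 13.6721 km
H–L: 15.6962 km
I–J: 10.6011 km
I–K: 11.1117 km
I–L: 9.9699 km
J–K: 1.5643 km
J–L: 6.7533 km
K–L: 5.6297 km
Closest pair: J–K at 1.5643 km.

J and K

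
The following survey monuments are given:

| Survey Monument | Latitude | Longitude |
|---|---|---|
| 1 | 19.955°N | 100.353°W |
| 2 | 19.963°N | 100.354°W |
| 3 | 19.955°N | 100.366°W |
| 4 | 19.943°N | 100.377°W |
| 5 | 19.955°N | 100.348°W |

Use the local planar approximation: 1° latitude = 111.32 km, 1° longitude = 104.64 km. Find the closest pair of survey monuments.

Pairwise distances:
1–2: √((0.008·111.32)² + (-0.001·104.64)²) = √(0.79310 + 0.01095) = 0.897 km
1–3: √((0.000·111.32)² + (-0.013·104.64)²) = √(0.00000 + 1.85047) = 1.360 km
1–4: √((-0.012·111.32)² + (-0.024·104.64)²) = √(1.78447 + 6.30693) = 2.845 km
1–5: √((0.000·111.32)² + (0.005·104.64)²) = √(0.00000 + 0.27374) = 0.523 km
2–3: √((-0.008·111.32)² + (-0.012·104.64)²) = √(0.79310 + 1.57673) = 1.539 km
2–4: √((-0.020·111.32)² + (-0.023·104.64)²) = √(4.95686 + 5.79230) = 3.279 km
2–5: √((-0.008·111.32)² + (0.006·104.64)²) = √(0.79310 + 0.39418) = 1.090 km
3–4: √((-0.012·111.32)² + (-0.011·104.64)²) = √(1.78447 + 1.32489) = 1.763 km
3–5: √((0.000·111.32)² + (0.018·104.64)²) = √(0.00000 + 3.54765) = 1.884 km
4–5: √((0.012·111.32)² + (0.029·104.64)²) = √(1.78447 + 9.20855) = 3.316 km
Closest pair: 1–5 at 0.523 km.

1 and 5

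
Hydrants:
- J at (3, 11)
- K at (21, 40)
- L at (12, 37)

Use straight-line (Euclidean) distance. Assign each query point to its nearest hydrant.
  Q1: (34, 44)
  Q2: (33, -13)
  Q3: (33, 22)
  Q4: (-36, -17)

Q1→K; Q2→J; Q3→K; Q4→J

Q1 at (34, 44):
  J: √((-31)² + (-33)²) = √(961.000 + 1089.000) = 45.3
  K: √((-13)² + (-4)²) = √(169.000 + 16.000) = 13.6
  L: √((-22)² + (-7)²) = √(484.000 + 49.000) = 23.1
  → nearest: K (13.6)
Q2 at (33, -13):
  J: √((-30)² + (24)²) = √(900.000 + 576.000) = 38.4
  K: √((-12)² + (53)²) = √(144.000 + 2809.000) = 54.3
  L: √((-21)² + (50)²) = √(441.000 + 2500.000) = 54.2
  → nearest: J (38.4)
Q3 at (33, 22):
  J: √((-30)² + (-11)²) = √(900.000 + 121.000) = 32.0
  K: √((-12)² + (18)²) = √(144.000 + 324.000) = 21.6
  L: √((-21)² + (15)²) = √(441.000 + 225.000) = 25.8
  → nearest: K (21.6)
Q4 at (-36, -17):
  J: √((39)² + (28)²) = √(1521.000 + 784.000) = 48.0
  K: √((57)² + (57)²) = √(3249.000 + 3249.000) = 80.6
  L: √((48)² + (54)²) = √(2304.000 + 2916.000) = 72.2
  → nearest: J (48.0)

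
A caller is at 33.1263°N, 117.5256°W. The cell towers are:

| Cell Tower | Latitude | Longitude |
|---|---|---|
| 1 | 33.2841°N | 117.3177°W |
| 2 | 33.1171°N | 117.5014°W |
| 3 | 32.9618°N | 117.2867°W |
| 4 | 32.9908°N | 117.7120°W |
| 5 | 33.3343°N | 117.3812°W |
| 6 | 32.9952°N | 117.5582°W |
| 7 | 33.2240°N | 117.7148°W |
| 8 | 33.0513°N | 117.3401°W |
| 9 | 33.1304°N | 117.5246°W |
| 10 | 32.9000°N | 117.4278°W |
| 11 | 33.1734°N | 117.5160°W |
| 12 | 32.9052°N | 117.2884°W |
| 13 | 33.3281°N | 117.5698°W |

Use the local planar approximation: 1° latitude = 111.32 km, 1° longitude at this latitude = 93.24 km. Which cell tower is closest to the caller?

Distances from 33.1263°N, 117.5256°W:
1: 26.1598 km
2: 2.4780 km
3: 28.8359 km
4: 23.0127 km
5: 26.7845 km
6: 14.9072 km
7: 20.7242 km
8: 19.2057 km
9: 0.4658 km
10: 26.7913 km
11: 5.3190 km
12: 33.0898 km
13: 22.8393 km
Minimum: 9 at 0.4658 km.

9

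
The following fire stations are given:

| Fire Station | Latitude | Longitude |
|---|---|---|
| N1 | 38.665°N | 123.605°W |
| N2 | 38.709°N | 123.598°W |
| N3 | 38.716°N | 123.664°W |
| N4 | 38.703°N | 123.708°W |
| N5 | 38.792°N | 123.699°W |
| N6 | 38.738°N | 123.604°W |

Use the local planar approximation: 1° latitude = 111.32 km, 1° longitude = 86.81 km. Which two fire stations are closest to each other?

N2 and N6

Pairwise distances:
N1–N2: 4.936 km
N1–N3: 7.646 km
N1–N4: 9.892 km
N1–N5: 16.324 km
N1–N6: 8.127 km
N2–N3: 5.782 km
N2–N4: 9.572 km
N2–N5: 12.738 km
N2–N6: 3.270 km
N3–N4: 4.085 km
N3–N5: 8.989 km
N3–N6: 5.756 km
N4–N5: 9.938 km
N4–N6: 9.833 km
N5–N6: 10.205 km
Closest pair: N2–N6 at 3.270 km.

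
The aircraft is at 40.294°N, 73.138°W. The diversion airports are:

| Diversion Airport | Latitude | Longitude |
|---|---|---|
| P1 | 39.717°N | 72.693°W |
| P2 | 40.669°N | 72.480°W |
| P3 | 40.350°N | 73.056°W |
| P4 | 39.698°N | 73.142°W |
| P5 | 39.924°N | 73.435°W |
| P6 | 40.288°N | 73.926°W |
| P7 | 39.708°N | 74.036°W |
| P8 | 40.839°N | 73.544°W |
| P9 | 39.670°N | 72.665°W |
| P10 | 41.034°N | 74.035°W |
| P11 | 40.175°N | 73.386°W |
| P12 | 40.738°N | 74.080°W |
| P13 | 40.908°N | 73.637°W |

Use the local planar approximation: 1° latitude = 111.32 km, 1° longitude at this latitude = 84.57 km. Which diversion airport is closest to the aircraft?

P3

Distances from 40.294°N, 73.138°W:
P1: 74.445 km
P2: 69.565 km
P3: 9.325 km
P4: 66.348 km
P5: 48.243 km
P6: 66.645 km
P7: 100.114 km
P8: 69.712 km
P9: 80.158 km
P10: 111.985 km
P11: 24.807 km
P12: 93.752 km
P13: 80.328 km
Minimum: P3 at 9.325 km.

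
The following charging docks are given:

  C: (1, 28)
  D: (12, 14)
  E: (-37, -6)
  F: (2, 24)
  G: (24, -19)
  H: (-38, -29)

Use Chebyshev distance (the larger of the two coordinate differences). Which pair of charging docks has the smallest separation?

C and F

Pairwise distances:
C–F: max(|1|, |-4|) = 4
D–F: max(|-10|, |10|) = 10
C–D: max(|11|, |-14|) = 14
E–H: max(|-1|, |-23|) = 23
D–G: max(|12|, |-33|) = 33
C–E: max(|-38|, |-34|) = 38
E–F: max(|39|, |30|) = 39
F–G: max(|22|, |-43|) = 43
C–G: max(|23|, |-47|) = 47
D–E: max(|-49|, |-20|) = 49
D–H: max(|-50|, |-43|) = 50
F–H: max(|-40|, |-53|) = 53
C–H: max(|-39|, |-57|) = 57
E–G: max(|61|, |-13|) = 61
G–H: max(|-62|, |-10|) = 62
Closest pair: C–F at 4.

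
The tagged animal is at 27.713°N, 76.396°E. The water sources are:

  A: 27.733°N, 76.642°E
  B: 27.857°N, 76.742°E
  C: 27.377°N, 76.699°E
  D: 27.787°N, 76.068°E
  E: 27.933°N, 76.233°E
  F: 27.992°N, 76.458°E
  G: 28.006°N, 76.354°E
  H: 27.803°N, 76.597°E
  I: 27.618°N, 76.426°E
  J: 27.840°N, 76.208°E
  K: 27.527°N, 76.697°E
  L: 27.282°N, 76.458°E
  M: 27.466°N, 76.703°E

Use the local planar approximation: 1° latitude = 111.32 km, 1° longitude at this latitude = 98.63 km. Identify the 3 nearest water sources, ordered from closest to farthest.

Distances from 27.713°N, 76.396°E:
A: 24.365 km
B: 37.703 km
C: 47.876 km
D: 33.383 km
E: 29.296 km
F: 31.655 km
G: 32.879 km
H: 22.212 km
I: 10.982 km
J: 23.317 km
K: 36.195 km
L: 48.367 km
M: 40.901 km
Sorted: I (10.982 km) < H (22.212 km) < J (23.317 km) < A (24.365 km) < E (29.296 km) < …

I, H, J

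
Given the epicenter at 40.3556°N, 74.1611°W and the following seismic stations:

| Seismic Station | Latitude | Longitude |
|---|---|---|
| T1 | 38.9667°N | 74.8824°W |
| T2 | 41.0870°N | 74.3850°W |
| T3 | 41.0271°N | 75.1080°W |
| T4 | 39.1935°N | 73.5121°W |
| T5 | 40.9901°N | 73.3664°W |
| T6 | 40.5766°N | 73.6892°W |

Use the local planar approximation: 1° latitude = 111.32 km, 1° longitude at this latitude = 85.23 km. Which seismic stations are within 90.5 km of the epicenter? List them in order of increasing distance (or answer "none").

Distances from 40.3556°N, 74.1611°W:
T1: √((-1.3889·111.32)² + (-0.7213·85.23)²) = √(23904.978154 + 3779.347634) = 166.3861 km
T2: √((0.7314·111.32)² + (-0.2239·85.23)²) = √(6629.126513 + 364.160775) = 83.6259 km
T3: √((0.6715·111.32)² + (-0.9469·85.23)²) = √(5587.768812 + 6513.181940) = 110.0043 km
T4: √((-1.1621·111.32)² + (0.6490·85.23)²) = √(16735.295981 + 3059.668466) = 140.6946 km
T5: √((0.6345·111.32)² + (0.7947·85.23)²) = √(4988.955707 + 4587.661889) = 97.8602 km
T6: √((0.2210·111.32)² + (0.4719·85.23)²) = √(605.244627 + 1617.651376) = 47.1476 km
Threshold 90.5 km: T6 (47.1476 km), T2 (83.6259 km) are within range.

T6, T2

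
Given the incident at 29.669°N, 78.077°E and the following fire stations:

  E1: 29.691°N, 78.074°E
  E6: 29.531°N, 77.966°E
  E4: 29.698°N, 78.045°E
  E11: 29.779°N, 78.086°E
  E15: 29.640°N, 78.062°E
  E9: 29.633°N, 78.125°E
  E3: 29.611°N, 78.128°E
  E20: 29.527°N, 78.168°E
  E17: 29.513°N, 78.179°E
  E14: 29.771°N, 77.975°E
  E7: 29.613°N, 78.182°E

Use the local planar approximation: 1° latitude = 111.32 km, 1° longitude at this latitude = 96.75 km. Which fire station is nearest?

E1

Distances from 29.669°N, 78.077°E:
E1: 2.466 km
E6: 18.744 km
E4: 4.473 km
E11: 12.276 km
E15: 3.539 km
E9: 6.134 km
E3: 8.126 km
E20: 18.094 km
E17: 19.974 km
E14: 15.044 km
E7: 11.919 km
Minimum: E1 at 2.466 km.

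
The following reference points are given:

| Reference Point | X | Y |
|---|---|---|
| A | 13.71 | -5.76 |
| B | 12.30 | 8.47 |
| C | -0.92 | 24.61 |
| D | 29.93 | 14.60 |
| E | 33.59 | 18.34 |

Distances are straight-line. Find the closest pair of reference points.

Pairwise distances:
A–B: 14.30
A–C: 33.71
A–D: 26.03
A–E: 31.24
B–C: 20.86
B–D: 18.67
B–E: 23.47
C–D: 32.43
C–E: 35.07
D–E: 5.23
Closest pair: D–E at 5.23.

D and E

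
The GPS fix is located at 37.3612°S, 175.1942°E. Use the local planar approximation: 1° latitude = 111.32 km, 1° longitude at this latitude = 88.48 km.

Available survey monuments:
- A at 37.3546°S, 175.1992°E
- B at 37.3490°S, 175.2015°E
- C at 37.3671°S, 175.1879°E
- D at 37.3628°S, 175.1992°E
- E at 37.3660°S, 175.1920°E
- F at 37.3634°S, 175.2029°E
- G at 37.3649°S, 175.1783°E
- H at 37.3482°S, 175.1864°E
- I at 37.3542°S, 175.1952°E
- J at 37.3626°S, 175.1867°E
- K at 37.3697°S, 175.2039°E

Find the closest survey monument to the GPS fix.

Distances from 37.3612°S, 175.1942°E:
A: √((0.0066·111.32)² + (0.0050·88.48)²) = √(0.539802 + 0.195718) = 0.8576 km
B: √((0.0122·111.32)² + (0.0073·88.48)²) = √(1.844446 + 0.417192) = 1.5039 km
C: √((-0.0059·111.32)² + (-0.0063·88.48)²) = √(0.431370 + 0.310722) = 0.8614 km
D: √((-0.0016·111.32)² + (0.0050·88.48)²) = √(0.031724 + 0.195718) = 0.4769 km
E: √((-0.0048·111.32)² + (-0.0022·88.48)²) = √(0.285515 + 0.037891) = 0.5687 km
F: √((-0.0022·111.32)² + (0.0087·88.48)²) = √(0.059978 + 0.592555) = 0.8078 km
G: √((-0.0037·111.32)² + (-0.0159·88.48)²) = √(0.169648 + 1.979176) = 1.4659 km
H: √((0.0130·111.32)² + (-0.0078·88.48)²) = √(2.094272 + 0.476299) = 1.6033 km
I: √((0.0070·111.32)² + (0.0010·88.48)²) = √(0.607215 + 0.007829) = 0.7842 km
J: √((-0.0014·111.32)² + (-0.0075·88.48)²) = √(0.024289 + 0.440365) = 0.6817 km
K: √((-0.0085·111.32)² + (0.0097·88.48)²) = √(0.895332 + 0.736603) = 1.2775 km
Minimum: D at 0.4769 km.

D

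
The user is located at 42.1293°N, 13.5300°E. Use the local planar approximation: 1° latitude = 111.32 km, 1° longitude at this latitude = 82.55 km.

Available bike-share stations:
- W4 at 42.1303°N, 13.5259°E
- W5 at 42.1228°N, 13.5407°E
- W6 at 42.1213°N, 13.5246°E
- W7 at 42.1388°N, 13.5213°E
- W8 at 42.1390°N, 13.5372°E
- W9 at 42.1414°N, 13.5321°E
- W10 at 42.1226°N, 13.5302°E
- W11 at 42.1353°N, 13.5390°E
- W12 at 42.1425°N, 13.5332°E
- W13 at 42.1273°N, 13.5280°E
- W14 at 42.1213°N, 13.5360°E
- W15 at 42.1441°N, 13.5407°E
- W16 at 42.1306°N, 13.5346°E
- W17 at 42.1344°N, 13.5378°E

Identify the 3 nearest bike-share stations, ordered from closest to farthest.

Distances from 42.1293°N, 13.5300°E:
W4: √((0.0010·111.32)² + (-0.0041·82.55)²) = √(0.012392 + 0.114552) = 0.3563 km
W5: √((-0.0065·111.32)² + (0.0107·82.55)²) = √(0.523568 + 0.780192) = 1.1418 km
W6: √((-0.0080·111.32)² + (-0.0054·82.55)²) = √(0.793097 + 0.198711) = 0.9959 km
W7: √((0.0095·111.32)² + (-0.0087·82.55)²) = √(1.118391 + 0.515790) = 1.2784 km
W8: √((0.0097·111.32)² + (0.0072·82.55)²) = √(1.165977 + 0.353264) = 1.2326 km
W9: √((0.0121·111.32)² + (0.0021·82.55)²) = √(1.814334 + 0.030052) = 1.3581 km
W10: √((-0.0067·111.32)² + (0.0002·82.55)²) = √(0.556283 + 0.000273) = 0.7460 km
W11: √((0.0060·111.32)² + (0.0090·82.55)²) = √(0.446117 + 0.551975) = 0.9990 km
W12: √((0.0132·111.32)² + (0.0032·82.55)²) = √(2.159207 + 0.069781) = 1.4930 km
W13: √((-0.0020·111.32)² + (-0.0020·82.55)²) = √(0.049569 + 0.027258) = 0.2772 km
W14: √((-0.0080·111.32)² + (0.0060·82.55)²) = √(0.793097 + 0.245322) = 1.0190 km
W15: √((0.0148·111.32)² + (0.0107·82.55)²) = √(2.714375 + 0.780192) = 1.8694 km
W16: √((0.0013·111.32)² + (0.0046·82.55)²) = √(0.020943 + 0.144195) = 0.4064 km
W17: √((0.0051·111.32)² + (0.0078·82.55)²) = √(0.322320 + 0.414594) = 0.8584 km
Sorted: W13 (0.2772 km) < W4 (0.3563 km) < W16 (0.4064 km) < W10 (0.7460 km) < W17 (0.8584 km) < …

W13, W4, W16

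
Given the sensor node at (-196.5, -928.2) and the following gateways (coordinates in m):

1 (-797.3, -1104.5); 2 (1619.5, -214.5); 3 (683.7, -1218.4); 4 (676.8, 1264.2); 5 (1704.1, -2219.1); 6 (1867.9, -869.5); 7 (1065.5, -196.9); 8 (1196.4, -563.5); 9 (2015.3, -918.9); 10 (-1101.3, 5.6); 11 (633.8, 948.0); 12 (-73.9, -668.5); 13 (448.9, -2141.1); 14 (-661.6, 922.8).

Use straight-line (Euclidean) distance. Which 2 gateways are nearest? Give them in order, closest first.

Distances from (-196.5, -928.2):
1: √((-600.8)² + (-176.3)²) = √(360960.640 + 31081.690) = 626.1 m
2: √((1816.0)² + (713.7)²) = √(3297856.000 + 509367.690) = 1951.2 m
3: √((880.2)² + (-290.2)²) = √(774752.040 + 84216.040) = 926.8 m
4: √((873.3)² + (2192.4)²) = √(762652.890 + 4806617.760) = 2359.9 m
5: √((1900.6)² + (-1290.9)²) = √(3612280.360 + 1666422.810) = 2297.5 m
6: √((2064.4)² + (58.7)²) = √(4261747.360 + 3445.690) = 2065.2 m
7: √((1262.0)² + (731.3)²) = √(1592644.000 + 534799.690) = 1458.6 m
8: √((1392.9)² + (364.7)²) = √(1940170.410 + 133006.090) = 1439.9 m
9: √((2211.8)² + (9.3)²) = √(4892059.240 + 86.490) = 2211.8 m
10: √((-904.8)² + (933.8)²) = √(818663.040 + 871982.440) = 1300.2 m
11: √((830.3)² + (1876.2)²) = √(689398.090 + 3520126.440) = 2051.7 m
12: √((122.6)² + (259.7)²) = √(15030.760 + 67444.090) = 287.2 m
13: √((645.4)² + (-1212.9)²) = √(416541.160 + 1471126.410) = 1373.9 m
14: √((-465.1)² + (1851.0)²) = √(216318.010 + 3426201.000) = 1908.5 m
Sorted: 12 (287.2 m) < 1 (626.1 m) < 3 (926.8 m) < 10 (1300.2 m) < …

12, 1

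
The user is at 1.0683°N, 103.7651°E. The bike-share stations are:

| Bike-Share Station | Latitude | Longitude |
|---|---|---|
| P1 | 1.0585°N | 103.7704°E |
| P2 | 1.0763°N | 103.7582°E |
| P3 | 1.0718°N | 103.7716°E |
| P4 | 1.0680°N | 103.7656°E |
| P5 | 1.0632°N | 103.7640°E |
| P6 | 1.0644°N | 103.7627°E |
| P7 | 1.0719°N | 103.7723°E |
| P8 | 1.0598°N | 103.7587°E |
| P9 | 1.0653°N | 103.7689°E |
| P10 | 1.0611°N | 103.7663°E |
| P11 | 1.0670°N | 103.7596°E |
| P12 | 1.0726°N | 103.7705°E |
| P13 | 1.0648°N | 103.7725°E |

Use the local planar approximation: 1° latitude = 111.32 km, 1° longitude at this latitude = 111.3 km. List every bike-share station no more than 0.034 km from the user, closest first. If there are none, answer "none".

Distances from 1.0683°N, 103.7651°E:
P1: 1.2402 km
P2: 1.1760 km
P3: 0.8217 km
P4: 0.0649 km
P5: 0.5808 km
P6: 0.5097 km
P7: 0.8960 km
P8: 1.1844 km
P9: 0.5389 km
P10: 0.8126 km
P11: 0.6290 km
P12: 0.7683 km
P13: 0.9111 km
Threshold 0.034 km: none within range.

none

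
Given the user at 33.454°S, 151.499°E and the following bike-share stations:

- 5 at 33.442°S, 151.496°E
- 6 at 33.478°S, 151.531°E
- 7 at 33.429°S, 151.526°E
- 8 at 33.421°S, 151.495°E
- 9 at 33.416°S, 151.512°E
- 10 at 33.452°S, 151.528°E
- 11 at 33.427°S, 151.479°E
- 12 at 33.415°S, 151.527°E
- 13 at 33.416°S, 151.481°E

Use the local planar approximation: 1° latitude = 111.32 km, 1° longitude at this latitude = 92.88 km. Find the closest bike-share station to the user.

Distances from 33.454°S, 151.499°E:
5: √((0.012·111.32)² + (-0.003·92.88)²) = √(1.78447 + 0.07764) = 1.365 km
6: √((-0.024·111.32)² + (0.032·92.88)²) = √(7.13787 + 8.83374) = 3.996 km
7: √((0.025·111.32)² + (0.027·92.88)²) = √(7.74509 + 6.28886) = 3.746 km
8: √((0.033·111.32)² + (-0.004·92.88)²) = √(13.49504 + 0.13803) = 3.692 km
9: √((0.038·111.32)² + (0.013·92.88)²) = √(17.89425 + 1.45791) = 4.399 km
10: √((0.002·111.32)² + (0.029·92.88)²) = √(0.04957 + 7.25505) = 2.703 km
11: √((0.027·111.32)² + (-0.020·92.88)²) = √(9.03387 + 3.45068) = 3.533 km
12: √((0.039·111.32)² + (0.028·92.88)²) = √(18.84845 + 6.76333) = 5.061 km
13: √((0.038·111.32)² + (-0.018·92.88)²) = √(17.89425 + 2.79505) = 4.549 km
Minimum: 5 at 1.365 km.

5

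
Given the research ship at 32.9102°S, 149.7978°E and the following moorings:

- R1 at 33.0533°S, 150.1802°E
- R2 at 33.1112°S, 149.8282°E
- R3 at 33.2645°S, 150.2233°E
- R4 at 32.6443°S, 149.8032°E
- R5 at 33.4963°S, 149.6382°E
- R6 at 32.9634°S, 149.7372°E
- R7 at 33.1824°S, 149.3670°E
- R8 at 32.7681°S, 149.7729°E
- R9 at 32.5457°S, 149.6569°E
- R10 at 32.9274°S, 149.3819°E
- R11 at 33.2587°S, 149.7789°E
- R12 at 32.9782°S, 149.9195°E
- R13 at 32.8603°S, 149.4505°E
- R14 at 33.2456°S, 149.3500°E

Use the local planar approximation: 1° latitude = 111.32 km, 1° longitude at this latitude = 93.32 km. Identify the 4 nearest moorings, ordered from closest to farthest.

R6, R12, R8, R2

Distances from 32.9102°S, 149.7978°E:
R1: 39.0797 km
R2: 22.5544 km
R3: 55.9666 km
R4: 29.6043 km
R5: 66.9230 km
R6: 8.1886 km
R7: 50.3427 km
R8: 15.9883 km
R9: 42.6534 km
R10: 38.8590 km
R11: 38.8351 km
R12: 13.6486 km
R13: 32.8826 km
R14: 56.0386 km
Sorted: R6 (8.1886 km) < R12 (13.6486 km) < R8 (15.9883 km) < R2 (22.5544 km) < R4 (29.6043 km) < R13 (32.8826 km) < …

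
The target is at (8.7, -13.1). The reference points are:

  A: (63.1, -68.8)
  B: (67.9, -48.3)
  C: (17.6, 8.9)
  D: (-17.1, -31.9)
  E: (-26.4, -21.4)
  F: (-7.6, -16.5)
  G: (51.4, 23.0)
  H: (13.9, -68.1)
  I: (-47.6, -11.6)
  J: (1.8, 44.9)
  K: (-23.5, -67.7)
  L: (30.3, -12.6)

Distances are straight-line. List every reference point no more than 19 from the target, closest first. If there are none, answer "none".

F

Distances from (8.7, -13.1):
A: √((54.4)² + (-55.7)²) = √(2959.360 + 3102.490) = 77.9
B: √((59.2)² + (-35.2)²) = √(3504.640 + 1239.040) = 68.9
C: √((8.9)² + (22.0)²) = √(79.210 + 484.000) = 23.7
D: √((-25.8)² + (-18.8)²) = √(665.640 + 353.440) = 31.9
E: √((-35.1)² + (-8.3)²) = √(1232.010 + 68.890) = 36.1
F: √((-16.3)² + (-3.4)²) = √(265.690 + 11.560) = 16.7
G: √((42.7)² + (36.1)²) = √(1823.290 + 1303.210) = 55.9
H: √((5.2)² + (-55.0)²) = √(27.040 + 3025.000) = 55.2
I: √((-56.3)² + (1.5)²) = √(3169.690 + 2.250) = 56.3
J: √((-6.9)² + (58.0)²) = √(47.610 + 3364.000) = 58.4
K: √((-32.2)² + (-54.6)²) = √(1036.840 + 2981.160) = 63.4
L: √((21.6)² + (0.5)²) = √(466.560 + 0.250) = 21.6
Threshold 19: F (16.7) is within range.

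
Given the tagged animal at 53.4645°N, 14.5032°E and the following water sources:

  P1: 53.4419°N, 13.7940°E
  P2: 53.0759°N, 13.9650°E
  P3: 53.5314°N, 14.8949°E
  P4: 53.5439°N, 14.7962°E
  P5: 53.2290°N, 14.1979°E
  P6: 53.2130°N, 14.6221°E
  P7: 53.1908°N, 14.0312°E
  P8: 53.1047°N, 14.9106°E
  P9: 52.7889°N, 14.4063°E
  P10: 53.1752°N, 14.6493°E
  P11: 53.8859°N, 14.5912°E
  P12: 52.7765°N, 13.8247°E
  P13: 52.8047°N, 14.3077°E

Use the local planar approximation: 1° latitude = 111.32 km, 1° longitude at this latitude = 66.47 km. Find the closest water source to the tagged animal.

P4

Distances from 53.4645°N, 14.5032°E:
P1: 47.2076 km
P2: 56.1349 km
P3: 27.0805 km
P4: 21.3876 km
P5: 33.1525 km
P6: 29.0911 km
P7: 43.7337 km
P8: 48.3483 km
P9: 75.4831 km
P10: 33.6372 km
P11: 47.2735 km
P12: 88.8805 km
P13: 74.5896 km
Minimum: P4 at 21.3876 km.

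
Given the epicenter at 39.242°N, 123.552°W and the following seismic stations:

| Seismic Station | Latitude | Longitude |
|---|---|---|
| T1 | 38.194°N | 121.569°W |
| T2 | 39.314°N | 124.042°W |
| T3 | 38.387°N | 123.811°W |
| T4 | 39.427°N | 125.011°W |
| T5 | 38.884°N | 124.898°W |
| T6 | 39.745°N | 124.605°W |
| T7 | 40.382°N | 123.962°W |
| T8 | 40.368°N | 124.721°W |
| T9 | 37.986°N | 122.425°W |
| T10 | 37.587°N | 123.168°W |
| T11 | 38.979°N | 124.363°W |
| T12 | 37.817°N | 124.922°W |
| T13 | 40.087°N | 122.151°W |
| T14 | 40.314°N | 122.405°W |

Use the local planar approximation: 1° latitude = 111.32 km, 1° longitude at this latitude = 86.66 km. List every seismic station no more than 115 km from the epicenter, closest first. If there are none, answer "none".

T2, T11, T3, T6

Distances from 39.242°N, 123.552°W:
T1: √((-1.048·111.32)² + (1.983·86.66)²) = √(13610.33957 + 29531.31580) = 207.706 km
T2: √((0.072·111.32)² + (-0.490·86.66)²) = √(64.24087 + 1803.14034) = 43.213 km
T3: √((-0.855·111.32)² + (-0.259·86.66)²) = √(9058.96590 + 503.77533) = 97.789 km
T4: √((0.185·111.32)² + (-1.459·86.66)²) = √(424.12107 + 15986.29980) = 128.103 km
T5: √((-0.358·111.32)² + (-1.346·86.66)²) = √(1588.22654 + 13605.90672) = 123.264 km
T6: √((0.503·111.32)² + (-1.053·86.66)²) = √(3135.32356 + 8327.10636) = 107.063 km
T7: √((1.140·111.32)² + (-0.410·86.66)²) = √(16104.82826 + 1262.42354) = 131.785 km
T8: √((1.126·111.32)² + (-1.169·86.66)²) = √(15711.69994 + 10262.81243) = 161.166 km
T9: √((-1.256·111.32)² + (1.127·86.66)²) = √(19549.05075 + 9538.61240) = 170.551 km
T10: √((-1.655·111.32)² + (0.384·86.66)²) = √(33942.38784 + 1107.38801) = 187.216 km
T11: √((-0.263·111.32)² + (-0.811·86.66)²) = √(857.15210 + 4939.45551) = 76.135 km
T12: √((-1.425·111.32)² + (-1.370·86.66)²) = √(25163.79416 + 14095.43567) = 198.139 km
T13: √((0.845·111.32)² + (1.401·86.66)²) = √(8848.29948 + 14740.54836) = 153.587 km
T14: √((1.072·111.32)² + (1.147·86.66)²) = √(14240.85177 + 9880.16518) = 155.309 km
Threshold 115 km: T2 (43.213 km), T11 (76.135 km), T3 (97.789 km), T6 (107.063 km) are within range.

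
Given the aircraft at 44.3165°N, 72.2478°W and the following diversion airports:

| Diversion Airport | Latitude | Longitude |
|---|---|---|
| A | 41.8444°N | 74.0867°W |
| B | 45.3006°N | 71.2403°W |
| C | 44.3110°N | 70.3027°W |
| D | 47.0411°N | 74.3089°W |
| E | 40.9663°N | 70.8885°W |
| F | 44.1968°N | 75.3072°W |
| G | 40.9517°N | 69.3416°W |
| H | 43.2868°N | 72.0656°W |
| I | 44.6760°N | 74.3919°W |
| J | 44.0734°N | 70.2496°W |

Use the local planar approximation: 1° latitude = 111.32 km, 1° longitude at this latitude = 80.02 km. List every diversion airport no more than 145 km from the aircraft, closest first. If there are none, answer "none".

Distances from 44.3165°N, 72.2478°W:
A: 312.0650 km
B: 136.0177 km
C: 155.6481 km
D: 345.2449 km
E: 388.4824 km
F: 245.1756 km
G: 440.8897 km
H: 115.5497 km
I: 176.1764 km
J: 162.1699 km
Threshold 145 km: H (115.5497 km), B (136.0177 km) are within range.

H, B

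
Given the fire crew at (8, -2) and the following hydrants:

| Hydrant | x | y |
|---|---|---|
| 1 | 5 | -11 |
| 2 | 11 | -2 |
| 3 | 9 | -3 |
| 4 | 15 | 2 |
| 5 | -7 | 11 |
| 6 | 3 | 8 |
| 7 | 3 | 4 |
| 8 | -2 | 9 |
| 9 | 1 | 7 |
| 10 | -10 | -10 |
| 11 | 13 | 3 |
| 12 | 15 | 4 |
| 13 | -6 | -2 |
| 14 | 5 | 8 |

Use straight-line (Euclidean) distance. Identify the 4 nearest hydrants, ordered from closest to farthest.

3, 2, 11, 7

Distances from (8, -2):
1: √((-3)² + (-9)²) = √(9.000 + 81.000) = 9.5
2: √((3)² + (0)²) = √(9.000 + 0.000) = 3.0
3: √((1)² + (-1)²) = √(1.000 + 1.000) = 1.4
4: √((7)² + (4)²) = √(49.000 + 16.000) = 8.1
5: √((-15)² + (13)²) = √(225.000 + 169.000) = 19.8
6: √((-5)² + (10)²) = √(25.000 + 100.000) = 11.2
7: √((-5)² + (6)²) = √(25.000 + 36.000) = 7.8
8: √((-10)² + (11)²) = √(100.000 + 121.000) = 14.9
9: √((-7)² + (9)²) = √(49.000 + 81.000) = 11.4
10: √((-18)² + (-8)²) = √(324.000 + 64.000) = 19.7
11: √((5)² + (5)²) = √(25.000 + 25.000) = 7.1
12: √((7)² + (6)²) = √(49.000 + 36.000) = 9.2
13: √((-14)² + (0)²) = √(196.000 + 0.000) = 14.0
14: √((-3)² + (10)²) = √(9.000 + 100.000) = 10.4
Sorted: 3 (1.4) < 2 (3.0) < 11 (7.1) < 7 (7.8) < 4 (8.1) < 12 (9.2) < …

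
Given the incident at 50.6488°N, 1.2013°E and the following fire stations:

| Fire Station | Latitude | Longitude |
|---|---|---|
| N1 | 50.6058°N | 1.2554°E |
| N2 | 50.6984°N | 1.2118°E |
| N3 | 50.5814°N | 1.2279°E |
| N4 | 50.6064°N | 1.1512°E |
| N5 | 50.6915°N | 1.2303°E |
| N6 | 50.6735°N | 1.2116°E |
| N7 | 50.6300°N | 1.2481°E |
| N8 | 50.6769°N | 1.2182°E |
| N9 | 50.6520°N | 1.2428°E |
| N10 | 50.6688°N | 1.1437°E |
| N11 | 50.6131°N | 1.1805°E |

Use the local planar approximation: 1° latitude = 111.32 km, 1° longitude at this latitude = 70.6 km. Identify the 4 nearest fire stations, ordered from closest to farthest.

Distances from 50.6488°N, 1.2013°E:
N1: √((-0.0430·111.32)² + (0.0541·70.6)²) = √(22.913071 + 14.588275) = 6.1238 km
N2: √((0.0496·111.32)² + (0.0105·70.6)²) = √(30.486653 + 0.549526) = 5.5710 km
N3: √((-0.0674·111.32)² + (0.0266·70.6)²) = √(56.294529 + 3.526734) = 7.7344 km
N4: √((-0.0424·111.32)² + (-0.0501·70.6)²) = √(22.278098 + 12.510793) = 5.8982 km
N5: √((0.0427·111.32)² + (0.0290·70.6)²) = √(22.594469 + 4.191847) = 5.1755 km
N6: √((0.0247·111.32)² + (0.0103·70.6)²) = √(7.560322 + 0.528791) = 2.8441 km
N7: √((-0.0188·111.32)² + (0.0468·70.6)²) = √(4.379879 + 10.916945) = 3.9111 km
N8: √((0.0281·111.32)² + (0.0169·70.6)²) = √(9.784960 + 1.423583) = 3.3479 km
N9: √((0.0032·111.32)² + (0.0415·70.6)²) = √(0.126896 + 8.584314) = 2.9515 km
N10: √((0.0200·111.32)² + (-0.0576·70.6)²) = √(4.956857 + 16.536910) = 4.6361 km
N11: √((-0.0357·111.32)² + (-0.0208·70.6)²) = √(15.793662 + 2.156434) = 4.2368 km
Sorted: N6 (2.8441 km) < N9 (2.9515 km) < N8 (3.3479 km) < N7 (3.9111 km) < N11 (4.2368 km) < N10 (4.6361 km) < …

N6, N9, N8, N7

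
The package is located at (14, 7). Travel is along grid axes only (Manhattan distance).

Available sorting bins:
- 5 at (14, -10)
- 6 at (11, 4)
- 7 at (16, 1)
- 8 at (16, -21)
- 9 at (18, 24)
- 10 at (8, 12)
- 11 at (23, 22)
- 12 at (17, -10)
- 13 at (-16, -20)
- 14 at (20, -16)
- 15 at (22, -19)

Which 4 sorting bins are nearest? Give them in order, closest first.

6, 7, 10, 5

Distances from (14, 7):
5: 17
6: 6
7: 8
8: 30
9: 21
10: 11
11: 24
12: 20
13: 57
14: 29
15: 34
Sorted: 6 (6) < 7 (8) < 10 (11) < 5 (17) < 12 (20) < 9 (21) < …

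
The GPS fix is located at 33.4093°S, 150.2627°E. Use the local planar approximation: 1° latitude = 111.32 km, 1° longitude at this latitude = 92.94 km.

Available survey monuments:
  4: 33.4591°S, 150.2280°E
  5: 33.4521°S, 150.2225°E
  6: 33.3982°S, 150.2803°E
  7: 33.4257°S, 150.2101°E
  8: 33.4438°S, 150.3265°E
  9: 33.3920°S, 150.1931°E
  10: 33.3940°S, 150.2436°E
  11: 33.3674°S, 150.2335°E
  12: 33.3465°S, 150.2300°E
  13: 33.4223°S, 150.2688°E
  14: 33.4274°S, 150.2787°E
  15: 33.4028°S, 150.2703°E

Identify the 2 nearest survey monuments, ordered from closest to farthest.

Distances from 33.4093°S, 150.2627°E:
4: 6.4136 km
5: 6.0547 km
6: 2.0500 km
7: 5.2184 km
8: 7.0647 km
9: 6.7492 km
10: 2.4601 km
11: 5.3964 km
12: 7.6229 km
13: 1.5542 km
14: 2.5042 km
15: 1.0112 km
Sorted: 15 (1.0112 km) < 13 (1.5542 km) < 6 (2.0500 km) < 10 (2.4601 km) < …

15, 13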